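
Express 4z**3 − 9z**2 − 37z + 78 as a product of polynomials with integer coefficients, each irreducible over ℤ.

(4z − 13)(z + 3)(z − 2)

Testing divisors of the constant over divisors of the leading coefficient, z = 2 is a root, so (z − 2) is a factor; dividing leaves 4z**2 − z − 39.
The remaining quadratic factors as (z + 3)(4z − 13).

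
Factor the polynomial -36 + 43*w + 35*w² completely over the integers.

Need a pair with product 35·(-36) = -1260 and sum 43: that's -20 and 63.
Split the middle term: 35*w² - 20*w + 63*w - 36 = 5*w*(7*w - 4) + 9*(7*w - 4).

(5*w + 9)*(7*w - 4)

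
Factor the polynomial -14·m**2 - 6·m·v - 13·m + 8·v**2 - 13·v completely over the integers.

-(14·m - 8·v + 13)·(m + v)

Group: -m·(14·m - 8·v + 13) - v·(14·m - 8·v + 13); both groups contain (14·m - 8·v + 13).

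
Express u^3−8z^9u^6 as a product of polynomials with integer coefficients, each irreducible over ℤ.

−u^3(2z^3u−1)(4z^6u^2+2z^3u+1)

Factor out u^3 first: what remains is −8z^9u^3+1.
Recognize a difference of cubes with the parts 1 and 2z^3u.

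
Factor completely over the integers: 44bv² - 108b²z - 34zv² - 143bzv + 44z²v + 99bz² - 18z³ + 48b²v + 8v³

-(9z - 4v)(3b - 2z + 2v)(4b - z + v)

Group: 3b(-36bz + 16bv + 9z² - 13zv + 4v²) + (-2z + 2v)(-36bz + 16bv + 9z² - 13zv + 4v²); both groups contain (-36bz + 16bv + 9z² - 13zv + 4v²), so (3b - 2z + 2v) is a factor with cofactor -36bz + 16bv + 9z² - 13zv + 4v².
The cofactor groups again: -36bz + 16bv + 9z² - 13zv + 4v² = -4b(9z - 4v) + (z - v)(9z - 4v); both groups contain (9z - 4v), giving -(4b - z + v)(9z - 4v).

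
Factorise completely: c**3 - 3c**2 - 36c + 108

Trying the rational-root candidates, c = -6 is a root, so (c + 6) divides it; the quotient is c**2 - 9c + 18.
The remaining quadratic factors as (c - 6)(c - 3).

(c + 6)(c - 3)(c - 6)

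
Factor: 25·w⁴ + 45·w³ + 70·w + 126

(5·w + 9)·(5·w³ + 14)

Group as (25·w⁴ + 70·w) + (45·w³ + 126) = 5·w·(5·w³ + 14) + 9·(5·w³ + 14).
Both groups share the factor (5·w³ + 14).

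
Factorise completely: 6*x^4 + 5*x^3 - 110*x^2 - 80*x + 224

Among the possible rational roots, x = 4 is a root, giving the factor (x - 4) and quotient 6*x^3 + 29*x^2 + 6*x - 56.
Continuing, x = 7/6 is a root, so (6*x - 7) is a factor; dividing leaves x^2 + 6*x + 8.
The remaining quadratic factors as (x + 4)(x + 2).

(6*x - 7)*(x + 2)*(x + 4)*(x - 4)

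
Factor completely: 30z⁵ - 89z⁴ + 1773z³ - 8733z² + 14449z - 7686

(5z - 9)(6z - 7)(z - 2)(z² + 2z + 61)

By the rational root theorem, z = 7/6 is a root, giving the factor (6z - 7) and quotient 5z⁴ - 9z³ + 285z² - 1123z + 1098.
Continuing, z = 2 is a root, giving the factor (z - 2) and quotient 5z³ + z² + 287z - 549.
Then z = 9/5 is a root, so (5z - 9) divides it; the quotient is z² + 2z + 61.
The quadratic z² + 2z + 61 has discriminant -240 < 0 and is irreducible over ℤ.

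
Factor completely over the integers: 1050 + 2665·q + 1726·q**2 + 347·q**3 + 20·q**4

(4·q + 7)·(5·q + 3)·(q + 10)·(q + 5)

Among the possible rational roots, q = -3/5 is a root, giving the factor (5·q + 3) and quotient 4·q**3 + 67·q**2 + 305·q + 350.
Next, q = -5 is a root, giving the factor (q + 5) and quotient 4·q**2 + 47·q + 70.
The remaining quadratic factors as (4·q + 7)(q + 10).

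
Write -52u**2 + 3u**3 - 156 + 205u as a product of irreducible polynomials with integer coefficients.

By the rational root theorem, u = 12 is a root, giving the factor (u - 12) and quotient 3u**2 - 16u + 13.
The remaining quadratic factors as (3u - 13)(u - 1).

(3u - 13)(u - 1)(u - 12)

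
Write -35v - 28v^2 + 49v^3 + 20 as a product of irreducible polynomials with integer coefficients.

(7v - 4)(7v^2 - 5)

Group as (49v^3 - 35v) + (-28v^2 + 20) = 7v(7v^2 - 5) - 4(7v^2 - 5).
Both groups share the factor (7v^2 - 5).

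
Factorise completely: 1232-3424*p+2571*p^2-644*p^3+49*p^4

(7*p-11)*(7*p-4)*(p-4)*(p-7)

Among the possible rational roots, p = 11/7 is a root, so (7*p-11) is a factor; dividing leaves 7*p^3-81*p^2+240*p-112.
Then p = 4 is a root, so (p-4) is a factor; dividing leaves 7*p^2-53*p+28.
The remaining quadratic factors as (p-7)(7*p-4).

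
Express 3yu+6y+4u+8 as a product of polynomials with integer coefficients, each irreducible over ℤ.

(3y+4)(u+2)

Group as (3yu+6y) + (4u+8) = 3y(u+2) + 4(u+2).
Both groups share the factor (u+2).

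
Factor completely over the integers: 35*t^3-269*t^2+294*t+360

By the rational root theorem, t = 12/5 is a root, giving the factor (5*t-12) and quotient 7*t^2-37*t-30.
The remaining quadratic factors as (7*t+5)(t-6).

(5*t-12)*(7*t+5)*(t-6)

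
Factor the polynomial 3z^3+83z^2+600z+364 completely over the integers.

(3z+2)(z+13)(z+14)

Trying the rational-root candidates, z = -14 is a root, so (z+14) divides it; the quotient is 3z^2+41z+26.
The remaining quadratic factors as (z+13)(3z+2).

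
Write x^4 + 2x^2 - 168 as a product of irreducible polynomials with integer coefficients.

(x^2 + 14)(x^2 - 12)

Substitute u = x^2 to get a quadratic in u, then factor.
x^2 - 12 is irreducible over ℤ (12 is not a perfect square).
x^2 + 14 is irreducible over ℤ (always positive, so no real roots).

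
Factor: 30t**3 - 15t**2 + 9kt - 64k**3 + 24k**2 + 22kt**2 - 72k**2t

-(8k + 6t - 3)(8k - 5t)(k + t)

Group: k(-64k**2 - 8kt + 24k + 30t**2 - 15t) + t(-64k**2 - 8kt + 24k + 30t**2 - 15t); both groups contain (-64k**2 - 8kt + 24k + 30t**2 - 15t), so (k + t) is a factor with cofactor -64k**2 - 8kt + 24k + 30t**2 - 15t.
The cofactor groups again: -64k**2 - 8kt + 24k + 30t**2 - 15t = -8k(8k + 6t - 3) + 5t(8k + 6t - 3); both groups contain (8k + 6t - 3), giving -(8k - 5t)(8k + 6t - 3).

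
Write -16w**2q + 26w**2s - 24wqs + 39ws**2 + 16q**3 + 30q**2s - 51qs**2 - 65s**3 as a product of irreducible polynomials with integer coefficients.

-(w - q - s)(2w + 2q + 5s)(8q - 13s)

Group: 8q(-2w**2 - 3ws + 2q**2 + 7qs + 5s**2) - 13s(-2w**2 - 3ws + 2q**2 + 7qs + 5s**2); both groups contain (-2w**2 - 3ws + 2q**2 + 7qs + 5s**2), so (8q - 13s) is a factor with cofactor -2w**2 - 3ws + 2q**2 + 7qs + 5s**2.
The cofactor groups again: -2w**2 - 3ws + 2q**2 + 7qs + 5s**2 = -w(2w + 2q + 5s) + (q + s)(2w + 2q + 5s); both groups contain (2w + 2q + 5s), giving -(w - q - s)(2w + 2q + 5s).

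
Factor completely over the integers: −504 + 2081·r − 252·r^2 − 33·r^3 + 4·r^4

(4·r − 1)·(r + 8)·(r − 7)·(r − 9)

Trying the rational-root candidates, r = 9 is a root, so (r − 9) divides it; the quotient is 4·r^3 + 3·r^2 − 225·r + 56.
Next, r = 1/4 is a root, giving the factor (4·r − 1) and quotient r^2 + r − 56.
The remaining quadratic factors as (r + 8)(r − 7).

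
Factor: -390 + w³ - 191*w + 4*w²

(w + 15)*(w + 2)*(w - 13)

Trying the rational-root candidates, w = -2 is a root, giving the factor (w + 2) and quotient w² + 2*w - 195.
The remaining quadratic factors as (w - 13)(w + 15).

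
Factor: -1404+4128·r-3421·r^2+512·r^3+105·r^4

Among the possible rational roots, r = -9 is a root, giving the factor (r+9) and quotient 105·r^3-433·r^2+476·r-156.
Then r = 13/5 is a root, so (5·r-13) divides it; the quotient is 21·r^2-32·r+12.
The remaining quadratic factors as (7·r-6)(3·r-2).

(3·r-2)·(5·r-13)·(7·r-6)·(r+9)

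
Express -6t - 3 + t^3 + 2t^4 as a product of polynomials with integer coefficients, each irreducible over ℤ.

Group as (2t^4 - 6t) + (t^3 - 3) = 2t(t^3 - 3) + (t^3 - 3).
Both groups share the factor (t^3 - 3).

(2t + 1)(t^3 - 3)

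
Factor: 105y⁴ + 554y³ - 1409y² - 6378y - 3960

(3y - 11)(5y + 4)(7y + 15)(y + 6)

By the rational root theorem, y = 11/3 is a root, so (3y - 11) divides it; the quotient is 35y³ + 313y² + 678y + 360.
Continuing, y = -4/5 is a root, so (5y + 4) divides it; the quotient is 7y² + 57y + 90.
The remaining quadratic factors as (y + 6)(7y + 15).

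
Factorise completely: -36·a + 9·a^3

9·a·(a + 2)·(a - 2)

Pull out the common factor 9·a; a^2 - 4 is a difference of squares.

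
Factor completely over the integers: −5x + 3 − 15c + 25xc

Group as (25xc − 5x) + (−15c + 3) = 5x(5c − 1) − 3(5c − 1).
Both groups share the factor (5c − 1).

(5c − 1)(5x − 3)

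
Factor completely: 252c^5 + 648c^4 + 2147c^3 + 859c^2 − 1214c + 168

Testing divisors of the constant over divisors of the leading coefficient, c = 3/7 is a root, giving the factor (7c − 3) and quotient 36c^4 + 108c^3 + 353c^2 + 274c − 56.
Then c = −7/6 is a root, so (6c + 7) is a factor; dividing leaves 6c^3 + 11c^2 + 46c − 8.
Then c = 1/6 is a root, so (6c − 1) divides it; the quotient is c^2 + 2c + 8.
The quadratic c^2 + 2c + 8 has discriminant −28 < 0 and is irreducible over ℤ.

(6c + 7)(6c − 1)(7c − 3)(c^2 + 2c + 8)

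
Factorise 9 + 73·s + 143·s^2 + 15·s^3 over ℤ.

Among the possible rational roots, s = −1/5 is a root, giving the factor (5·s + 1) and quotient 3·s^2 + 28·s + 9.
The remaining quadratic factors as (3·s + 1)(s + 9).

(3·s + 1)·(5·s + 1)·(s + 9)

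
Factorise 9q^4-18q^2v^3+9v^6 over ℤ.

Pull out the common factor 9, leaving q^4-2q^2v^3+v^6.
Recognize a perfect-square trinomial with the parts v^3 and q^2.

9(q^2-v^3)^2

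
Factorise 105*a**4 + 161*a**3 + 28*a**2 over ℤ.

Pull out the common factor 7*a**2, then factor the remaining trinomial.

7*a**2*(3*a + 4)*(5*a + 1)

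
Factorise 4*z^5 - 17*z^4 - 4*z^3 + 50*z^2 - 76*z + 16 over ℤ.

Trying the rational-root candidates, z = 4 is a root, giving the factor (z - 4) and quotient 4*z^4 - z^3 - 8*z^2 + 18*z - 4.
Next, z = -2 is a root, so (z + 2) divides it; the quotient is 4*z^3 - 9*z^2 + 10*z - 2.
Next, z = 1/4 is a root, giving the factor (4*z - 1) and quotient z^2 - 2*z + 2.
The quadratic z^2 - 2*z + 2 has discriminant -4 < 0 and is irreducible over ℤ.

(4*z - 1)*(z + 2)*(z - 4)*(z^2 - 2*z + 2)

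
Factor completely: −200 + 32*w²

8*(2*w + 5)*(2*w − 5)

Pull out the common factor 8; 4*w² − 25 is a difference of squares.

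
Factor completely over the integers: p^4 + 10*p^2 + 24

Substitute u = p^2 to get a quadratic in u, then factor.
p^2 + 6 is irreducible over ℤ (always positive, so no real roots).
p^2 + 4 is irreducible over ℤ (sum of squares).

(p^2 + 4)*(p^2 + 6)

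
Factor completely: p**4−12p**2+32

Substitute u = p**2 to get a quadratic in u, then factor.
p**2−8 is irreducible over ℤ (8 is not a perfect square).
p**2−4 is a difference of squares.

(p+2)(p−2)(p**2−8)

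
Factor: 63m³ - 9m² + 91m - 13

Group as (63m³ + 91m) + (-9m² - 13) = 7m(9m² + 13) - (9m² + 13).
Both groups share the factor (9m² + 13).

(7m - 1)(9m² + 13)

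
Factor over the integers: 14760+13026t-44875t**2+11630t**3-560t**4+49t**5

(7t+3)(7t-6)(t-4)(t**2-7t+205)

Trying the rational-root candidates, t = 6/7 is a root, giving the factor (7t-6) and quotient 7t**4-74t**3+1598t**2-5041t-2460.
Next, t = 4 is a root, giving the factor (t-4) and quotient 7t**3-46t**2+1414t+615.
Then t = -3/7 is a root, so (7t+3) is a factor; dividing leaves t**2-7t+205.
The quadratic t**2-7t+205 has discriminant -771 < 0 and is irreducible over ℤ.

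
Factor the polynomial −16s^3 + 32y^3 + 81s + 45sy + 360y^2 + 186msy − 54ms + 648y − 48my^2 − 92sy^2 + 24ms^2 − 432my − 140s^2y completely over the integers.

(4s − y − 9)(6m − 4s − 4y − 9)(s + 8y)

Group: 4s(6ms + 48my − 4s^2 − 36sy − 9s − 32y^2 − 72y) + (−y − 9)(6ms + 48my − 4s^2 − 36sy − 9s − 32y^2 − 72y); both groups contain (6ms + 48my − 4s^2 − 36sy − 9s − 32y^2 − 72y), so (4s − y − 9) is a factor with cofactor 6ms + 48my − 4s^2 − 36sy − 9s − 32y^2 − 72y.
The cofactor groups again: 6ms + 48my − 4s^2 − 36sy − 9s − 32y^2 − 72y = s(6m − 4s − 4y − 9) + 8y(6m − 4s − 4y − 9); both groups contain (6m − 4s − 4y − 9), giving (s + 8y)(6m − 4s − 4y − 9).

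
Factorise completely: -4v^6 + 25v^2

Every term has a factor of v^2; factoring it out leaves -4v^4 + 25.
Recognize a difference of squares with the parts 5 and 2v^2.

-v^2(2v^2 + 5)(2v^2 - 5)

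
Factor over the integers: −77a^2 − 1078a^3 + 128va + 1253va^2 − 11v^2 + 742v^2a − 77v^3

−(v − 11a)(11v − 7a)(7v + 14a + 1)

Group: v(−77v^2 − 105va − 11v + 98a^2 + 7a) − 11a(−77v^2 − 105va − 11v + 98a^2 + 7a); both groups contain (−77v^2 − 105va − 11v + 98a^2 + 7a), so (v − 11a) is a factor with cofactor −77v^2 − 105va − 11v + 98a^2 + 7a.
The cofactor groups again: −77v^2 − 105va − 11v + 98a^2 + 7a = −7v(11v − 7a) + (−14a − 1)(11v − 7a); both groups contain (11v − 7a), giving −(7v + 14a + 1)(11v − 7a).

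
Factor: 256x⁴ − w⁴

(4x − w)(4x + w)(16x² + w²)

Difference of squares twice: with A = 4x and B = w, A⁴ − B⁴ = (A² − B²)(A² + B²), and A² − B² factors again.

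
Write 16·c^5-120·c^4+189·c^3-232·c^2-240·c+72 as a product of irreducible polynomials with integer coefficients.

(4·c+3)·(4·c-1)·(c-6)·(c^2-2·c+4)

Trying the rational-root candidates, c = 1/4 is a root, so (4·c-1) is a factor; dividing leaves 4·c^4-29·c^3+40·c^2-48·c-72.
Continuing, c = 6 is a root, giving the factor (c-6) and quotient 4·c^3-5·c^2+10·c+12.
Next, c = -3/4 is a root, so (4·c+3) divides it; the quotient is c^2-2·c+4.
The quadratic c^2-2·c+4 has discriminant -12 < 0 and is irreducible over ℤ.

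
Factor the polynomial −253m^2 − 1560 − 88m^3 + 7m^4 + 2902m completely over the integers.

Among the possible rational roots, m = 4/7 is a root, so (7m − 4) is a factor; dividing leaves m^3 − 12m^2 − 43m + 390.
Continuing, m = 13 is a root, giving the factor (m − 13) and quotient m^2 + m − 30.
The remaining quadratic factors as (m + 6)(m − 5).

(7m − 4)(m + 6)(m − 13)(m − 5)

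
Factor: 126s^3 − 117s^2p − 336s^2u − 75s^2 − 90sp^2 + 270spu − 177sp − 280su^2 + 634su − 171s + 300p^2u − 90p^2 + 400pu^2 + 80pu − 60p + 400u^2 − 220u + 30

Group: 7s(18s^2 + 9sp − 48su + 15s − 30pu + 9p − 40u^2 + 22u − 3) + (−10p − 10)(18s^2 + 9sp − 48su + 15s − 30pu + 9p − 40u^2 + 22u − 3); both groups contain (18s^2 + 9sp − 48su + 15s − 30pu + 9p − 40u^2 + 22u − 3), so (7s − 10p − 10) is a factor with cofactor 18s^2 + 9sp − 48su + 15s − 30pu + 9p − 40u^2 + 22u − 3.
The cofactor groups again: 18s^2 + 9sp − 48su + 15s − 30pu + 9p − 40u^2 + 22u − 3 = 6s(3s − 10u + 3) + (3p + 4u − 1)(3s − 10u + 3); both groups contain (3s − 10u + 3), giving (6s + 3p + 4u − 1)(3s − 10u + 3).

(7s − 10p − 10)(6s + 3p + 4u − 1)(3s − 10u + 3)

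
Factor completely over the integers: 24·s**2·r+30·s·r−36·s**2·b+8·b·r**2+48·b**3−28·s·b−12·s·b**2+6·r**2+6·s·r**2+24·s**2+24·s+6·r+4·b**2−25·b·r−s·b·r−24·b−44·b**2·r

−(4·s−4·b+r)·(3·b−2·r−2)·(3·s+4·b+3)

Group: 4·s·(−9·s·b+6·s·r+6·s−12·b**2+8·b·r−b+6·r+6) + (−4·b+r)·(−9·s·b+6·s·r+6·s−12·b**2+8·b·r−b+6·r+6); both groups contain (−9·s·b+6·s·r+6·s−12·b**2+8·b·r−b+6·r+6), so (4·s−4·b+r) is a factor with cofactor −9·s·b+6·s·r+6·s−12·b**2+8·b·r−b+6·r+6.
The cofactor groups again: −9·s·b+6·s·r+6·s−12·b**2+8·b·r−b+6·r+6 = −3·s·(3·b−2·r−2) + (−4·b−3)·(3·b−2·r−2); both groups contain (3·b−2·r−2), giving −(3·s+4·b+3)·(3·b−2·r−2).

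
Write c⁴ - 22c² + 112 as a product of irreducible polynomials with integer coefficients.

(c² - 14)(c² - 8)

Substitute u = c² to get a quadratic in u, then factor.
c² - 8 is irreducible over ℤ (8 is not a perfect square).
c² - 14 is irreducible over ℤ (14 is not a perfect square).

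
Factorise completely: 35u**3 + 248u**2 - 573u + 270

By the rational root theorem, u = -9 is a root, giving the factor (u + 9) and quotient 35u**2 - 67u + 30.
The remaining quadratic factors as (5u - 6)(7u - 5).

(5u - 6)(7u - 5)(u + 9)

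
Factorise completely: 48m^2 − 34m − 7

Need a pair with product 48·(−7) = −336 and sum −34: that's −42 and 8.
Split the middle term: 48m^2 − 42m + 8m − 7 = 6m(8m − 7) + (8m − 7).

(6m + 1)(8m − 7)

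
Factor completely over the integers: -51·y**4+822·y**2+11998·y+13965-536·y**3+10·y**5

By the rational root theorem, y = 7 is a root, giving the factor (y-7) and quotient 10·y**4+19·y**3-403·y**2-1999·y-1995.
Next, y = -7/5 is a root, so (5·y+7) is a factor; dividing leaves 2·y**3+y**2-82·y-285.
Continuing, y = 15/2 is a root, so (2·y-15) is a factor; dividing leaves y**2+8·y+19.
The quadratic y**2+8·y+19 has discriminant -12 < 0 and is irreducible over ℤ.

(2·y-15)·(5·y+7)·(y-7)·(y**2+8·y+19)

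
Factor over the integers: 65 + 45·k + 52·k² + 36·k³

(9·k + 13)·(4·k² + 5)

Group as (36·k³ + 45·k) + (52·k² + 65) = 9·k·(4·k² + 5) + 13·(4·k² + 5).
Both groups share the factor (4·k² + 5).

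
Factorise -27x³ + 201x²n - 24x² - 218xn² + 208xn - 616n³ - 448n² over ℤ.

Group: 3x(-9x² + 25xn - 8x + 44n² + 32n) - 14n(-9x² + 25xn - 8x + 44n² + 32n); both groups contain (-9x² + 25xn - 8x + 44n² + 32n), so (3x - 14n) is a factor with cofactor -9x² + 25xn - 8x + 44n² + 32n.
The cofactor groups again: -9x² + 25xn - 8x + 44n² + 32n = -9x(x - 4n) + (-11n - 8)(x - 4n); both groups contain (x - 4n), giving -(9x + 11n + 8)(x - 4n).

-(3x - 14n)(x - 4n)(9x + 11n + 8)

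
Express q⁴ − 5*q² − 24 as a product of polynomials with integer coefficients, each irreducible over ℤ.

(q² + 3)*(q² − 8)

Substitute u = q² to get a quadratic in u, then factor.
q² − 8 is irreducible over ℤ (8 is not a perfect square).
q² + 3 is irreducible over ℤ (always positive, so no real roots).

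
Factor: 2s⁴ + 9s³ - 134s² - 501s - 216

(2s + 1)(s + 3)(s + 9)(s - 8)

Among the possible rational roots, s = 8 is a root, giving the factor (s - 8) and quotient 2s³ + 25s² + 66s + 27.
Next, s = -1/2 is a root, giving the factor (2s + 1) and quotient s² + 12s + 27.
The remaining quadratic factors as (s + 3)(s + 9).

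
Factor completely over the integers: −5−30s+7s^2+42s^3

(6s+1)(7s^2−5)

Group as (42s^3−30s) + (7s^2−5) = 6s(7s^2−5) + (7s^2−5).
Both groups share the factor (7s^2−5).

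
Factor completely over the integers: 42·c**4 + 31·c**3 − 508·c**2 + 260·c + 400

Among the possible rational roots, c = −4 is a root, so (c + 4) divides it; the quotient is 42·c**3 − 137·c**2 + 40·c + 100.
Next, c = 10/7 is a root, so (7·c − 10) divides it; the quotient is 6·c**2 − 11·c − 10.
The remaining quadratic factors as (2·c − 5)(3·c + 2).

(2·c − 5)·(3·c + 2)·(7·c − 10)·(c + 4)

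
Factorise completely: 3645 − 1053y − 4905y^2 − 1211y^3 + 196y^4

(4y + 9)(7y + 9)(7y − 5)(y − 9)

Testing divisors of the constant over divisors of the leading coefficient, y = −9/7 is a root, giving the factor (7y + 9) and quotient 28y^3 − 209y^2 − 432y + 405.
Next, y = 5/7 is a root, so (7y − 5) is a factor; dividing leaves 4y^2 − 27y − 81.
The remaining quadratic factors as (4y + 9)(y − 9).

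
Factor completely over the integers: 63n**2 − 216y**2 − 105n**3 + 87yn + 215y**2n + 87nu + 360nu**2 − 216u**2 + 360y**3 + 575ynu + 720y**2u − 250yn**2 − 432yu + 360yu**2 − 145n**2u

Group: 9y(40y**2 + 55yn + 40yu − 24y + 15n**2 + 40nu − 9n − 24u) + (−7n + 9u)(40y**2 + 55yn + 40yu − 24y + 15n**2 + 40nu − 9n − 24u); both groups contain (40y**2 + 55yn + 40yu − 24y + 15n**2 + 40nu − 9n − 24u), so (9y − 7n + 9u) is a factor with cofactor 40y**2 + 55yn + 40yu − 24y + 15n**2 + 40nu − 9n − 24u.
The cofactor groups again: 40y**2 + 55yn + 40yu − 24y + 15n**2 + 40nu − 9n − 24u = 5y(8y + 3n + 8u) + (5n − 3)(8y + 3n + 8u); both groups contain (8y + 3n + 8u), giving (5y + 5n − 3)(8y + 3n + 8u).

(9y − 7n + 9u)(8y + 3n + 8u)(5y + 5n − 3)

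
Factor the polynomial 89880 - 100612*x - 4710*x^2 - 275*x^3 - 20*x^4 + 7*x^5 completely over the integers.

Trying the rational-root candidates, x = 14 is a root, so (x - 14) is a factor; dividing leaves 7*x^4 + 78*x^3 + 817*x^2 + 6728*x - 6420.
Next, x = -10 is a root, giving the factor (x + 10) and quotient 7*x^3 + 8*x^2 + 737*x - 642.
Next, x = 6/7 is a root, giving the factor (7*x - 6) and quotient x^2 + 2*x + 107.
The quadratic x^2 + 2*x + 107 has discriminant -424 < 0 and is irreducible over ℤ.

(7*x - 6)*(x + 10)*(x - 14)*(x^2 + 2*x + 107)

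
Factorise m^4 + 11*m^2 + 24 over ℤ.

(m^2 + 3)*(m^2 + 8)

Substitute u = m^2 to get a quadratic in u, then factor.
m^2 + 3 is irreducible over ℤ (always positive, so no real roots).
m^2 + 8 is irreducible over ℤ (always positive, so no real roots).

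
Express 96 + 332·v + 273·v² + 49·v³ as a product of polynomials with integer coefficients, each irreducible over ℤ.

Among the possible rational roots, v = -8/7 is a root, so (7·v + 8) is a factor; dividing leaves 7·v² + 31·v + 12.
The remaining quadratic factors as (v + 4)(7·v + 3).

(7·v + 3)·(7·v + 8)·(v + 4)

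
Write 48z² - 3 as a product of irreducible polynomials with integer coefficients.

Pull out the common factor 3; 16z² - 1 is a difference of squares.

3(4z + 1)(4z - 1)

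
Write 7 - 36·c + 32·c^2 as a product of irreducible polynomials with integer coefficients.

(4·c - 1)·(8·c - 7)

Need a pair with product 32·7 = 224 and sum -36: that's -28 and -8.
Split the middle term: 32·c^2 - 28·c - 8·c + 7 = 4·c·(8·c - 7) - (8·c - 7).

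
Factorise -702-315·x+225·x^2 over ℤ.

Pull out the common factor 9, then factor the remaining trinomial.

9·(5·x+6)·(5·x-13)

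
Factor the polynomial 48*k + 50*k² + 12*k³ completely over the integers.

Pull out the common factor 2*k, then factor the remaining trinomial.

2*k*(2*k + 3)*(3*k + 8)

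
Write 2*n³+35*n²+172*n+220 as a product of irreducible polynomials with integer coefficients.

Among the possible rational roots, n = -2 is a root, so (n+2) is a factor; dividing leaves 2*n²+31*n+110.
The remaining quadratic factors as (2*n+11)(n+10).

(2*n+11)*(n+10)*(n+2)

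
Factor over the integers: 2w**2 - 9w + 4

Need a pair with product 2·4 = 8 and sum -9: that's -8 and -1.
Split the middle term: 2w**2 - 8w - w + 4 = 2w(w - 4) - (w - 4).

(2w - 1)(w - 4)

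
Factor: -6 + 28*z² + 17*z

Need a pair with product 28·(-6) = -168 and sum 17: that's 24 and -7.
Split the middle term: 28*z² + 24*z - 7*z - 6 = 4*z*(7*z + 6) - (7*z + 6).

(4*z - 1)*(7*z + 6)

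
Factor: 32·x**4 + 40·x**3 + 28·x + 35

Group as (32·x**4 + 28·x) + (40·x**3 + 35) = 4·x·(8·x**3 + 7) + 5·(8·x**3 + 7).
Both groups share the factor (8·x**3 + 7).

(4·x + 5)·(8·x**3 + 7)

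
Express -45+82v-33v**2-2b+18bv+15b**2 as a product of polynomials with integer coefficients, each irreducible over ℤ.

(3b-3v+5)(5b+11v-9)

Group: 3b(5b+11v-9) + (-3v+5)(5b+11v-9); both groups contain (5b+11v-9).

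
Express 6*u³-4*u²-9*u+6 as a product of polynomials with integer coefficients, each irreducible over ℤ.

(3*u-2)*(2*u²-3)

Group as (6*u³-9*u) + (-4*u²+6) = 3*u*(2*u²-3) - 2*(2*u²-3).
Both groups share the factor (2*u²-3).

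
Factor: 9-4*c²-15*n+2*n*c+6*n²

(3*n-2*c-3)*(2*n+2*c-3)

Group: 3*n*(2*n+2*c-3) + (-2*c-3)*(2*n+2*c-3); both groups contain (2*n+2*c-3).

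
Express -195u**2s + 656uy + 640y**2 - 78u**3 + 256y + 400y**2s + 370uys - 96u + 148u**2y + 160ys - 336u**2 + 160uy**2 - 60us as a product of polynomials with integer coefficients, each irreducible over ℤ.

Group: 13u(-6u**2 + 16uy - 15us - 24u + 40ys + 64y) + (10y + 4)(-6u**2 + 16uy - 15us - 24u + 40ys + 64y); both groups contain (-6u**2 + 16uy - 15us - 24u + 40ys + 64y), so (13u + 10y + 4) is a factor with cofactor -6u**2 + 16uy - 15us - 24u + 40ys + 64y.
The cofactor groups again: -6u**2 + 16uy - 15us - 24u + 40ys + 64y = -3u(2u + 5s + 8) + 8y(2u + 5s + 8); both groups contain (2u + 5s + 8), giving -(3u - 8y)(2u + 5s + 8).

-(13u + 10y + 4)(3u - 8y)(2u + 5s + 8)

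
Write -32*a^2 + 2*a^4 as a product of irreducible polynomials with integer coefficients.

2*a^2*(a + 4)*(a - 4)

Factor out 2*a^2, leaving a^2 - 16, which is a difference of two squares.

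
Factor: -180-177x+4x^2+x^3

(x+1)(x+15)(x-12)

Among the possible rational roots, x = -1 is a root, so (x+1) divides it; the quotient is x^2+3x-180.
The remaining quadratic factors as (x+15)(x-12).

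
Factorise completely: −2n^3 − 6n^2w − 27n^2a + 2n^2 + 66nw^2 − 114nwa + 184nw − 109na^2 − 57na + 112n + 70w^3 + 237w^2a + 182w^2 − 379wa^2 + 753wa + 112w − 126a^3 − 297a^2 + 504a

−(n + 7w + 2a + 7)(n − 5w + 7a − 8)(2n + 2w + 9a)

Group: 2n(−n^2 − 2nw − 9na + n + 35w^2 − 39wa + 91w − 14a^2 − 33a + 56) + (2w + 9a)(−n^2 − 2nw − 9na + n + 35w^2 − 39wa + 91w − 14a^2 − 33a + 56); both groups contain (−n^2 − 2nw − 9na + n + 35w^2 − 39wa + 91w − 14a^2 − 33a + 56), so (2n + 2w + 9a) is a factor with cofactor −n^2 − 2nw − 9na + n + 35w^2 − 39wa + 91w − 14a^2 − 33a + 56.
The cofactor groups again: −n^2 − 2nw − 9na + n + 35w^2 − 39wa + 91w − 14a^2 − 33a + 56 = −n(n − 5w + 7a − 8) + (−7w − 2a − 7)(n − 5w + 7a − 8); both groups contain (n − 5w + 7a − 8), giving −(n + 7w + 2a + 7)(n − 5w + 7a − 8).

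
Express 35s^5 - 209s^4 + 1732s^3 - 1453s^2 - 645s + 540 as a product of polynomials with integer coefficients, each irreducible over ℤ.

By the rational root theorem, s = 4/7 is a root, so (7s - 4) divides it; the quotient is 5s^4 - 27s^3 + 232s^2 - 75s - 135.
Then s = -3/5 is a root, giving the factor (5s + 3) and quotient s^3 - 6s^2 + 50s - 45.
Continuing, s = 1 is a root, so (s - 1) is a factor; dividing leaves s^2 - 5s + 45.
The quadratic s^2 - 5s + 45 has discriminant -155 < 0 and is irreducible over ℤ.

(5s + 3)(7s - 4)(s - 1)(s^2 - 5s + 45)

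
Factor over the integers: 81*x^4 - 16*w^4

Write as (9*x^2)² − (4*w^2)², then factor 9*x^2 - 4*w^2 once more.

(3*x - 2*w)*(3*x + 2*w)*(9*x^2 + 4*w^2)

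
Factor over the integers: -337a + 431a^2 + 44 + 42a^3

Among the possible rational roots, a = 4/7 is a root, giving the factor (7a - 4) and quotient 6a^2 + 65a - 11.
The remaining quadratic factors as (a + 11)(6a - 1).

(6a - 1)(7a - 4)(a + 11)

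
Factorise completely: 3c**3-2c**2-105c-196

By the rational root theorem, c = -4 is a root, so (c+4) is a factor; dividing leaves 3c**2-14c-49.
The remaining quadratic factors as (3c+7)(c-7).

(3c+7)(c+4)(c-7)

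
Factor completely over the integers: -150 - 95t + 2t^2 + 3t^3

Trying the rational-root candidates, t = -5 is a root, so (t + 5) is a factor; dividing leaves 3t^2 - 13t - 30.
The remaining quadratic factors as (3t + 5)(t - 6).

(3t + 5)(t + 5)(t - 6)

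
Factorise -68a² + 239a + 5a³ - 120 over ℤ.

Among the possible rational roots, a = 5 is a root, giving the factor (a - 5) and quotient 5a² - 43a + 24.
The remaining quadratic factors as (5a - 3)(a - 8).

(5a - 3)(a - 5)(a - 8)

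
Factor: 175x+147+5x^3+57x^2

Among the possible rational roots, x = -3 is a root, so (x+3) divides it; the quotient is 5x^2+42x+49.
The remaining quadratic factors as (5x+7)(x+7).

(5x+7)(x+3)(x+7)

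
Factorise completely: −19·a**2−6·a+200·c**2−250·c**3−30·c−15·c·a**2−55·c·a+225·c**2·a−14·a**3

−(5·c−2·a−1)·(10·c−7·a−6)·(5·c+a)

Group: 5·c·(−50·c**2+55·c·a+40·c−14·a**2−19·a−6) + a·(−50·c**2+55·c·a+40·c−14·a**2−19·a−6); both groups contain (−50·c**2+55·c·a+40·c−14·a**2−19·a−6), so (5·c+a) is a factor with cofactor −50·c**2+55·c·a+40·c−14·a**2−19·a−6.
The cofactor groups again: −50·c**2+55·c·a+40·c−14·a**2−19·a−6 = −5·c·(10·c−7·a−6) + (2·a+1)·(10·c−7·a−6); both groups contain (10·c−7·a−6), giving −(5·c−2·a−1)·(10·c−7·a−6).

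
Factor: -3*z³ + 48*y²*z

3*z*(4*y + z)*(4*y - z)

Pull out the common factor 3*z; 16*y² - z² is a difference of squares.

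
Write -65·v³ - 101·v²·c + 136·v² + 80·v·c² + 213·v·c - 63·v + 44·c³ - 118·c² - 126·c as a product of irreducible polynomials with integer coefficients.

-(13·v - 11·c - 9)·(5·v + 2·c - 7)·(v + 2·c)

Group: v·(-65·v² + 29·v·c + 136·v + 22·c² - 59·c - 63) + 2·c·(-65·v² + 29·v·c + 136·v + 22·c² - 59·c - 63); both groups contain (-65·v² + 29·v·c + 136·v + 22·c² - 59·c - 63), so (v + 2·c) is a factor with cofactor -65·v² + 29·v·c + 136·v + 22·c² - 59·c - 63.
The cofactor groups again: -65·v² + 29·v·c + 136·v + 22·c² - 59·c - 63 = -5·v·(13·v - 11·c - 9) + (-2·c + 7)·(13·v - 11·c - 9); both groups contain (13·v - 11·c - 9), giving -(5·v + 2·c - 7)·(13·v - 11·c - 9).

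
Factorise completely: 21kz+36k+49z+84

(3k+7)(7z+12)

Group as (21kz+36k) + (49z+84) = 3k(7z+12) + 7(7z+12).
Both groups share the factor (7z+12).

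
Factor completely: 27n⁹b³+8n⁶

n⁶(3nb+2)(9n²b²−6nb+4)

Factor out n⁶ first: what remains is 27n³b³+8.
Recognize a sum of cubes with the parts 3nb and 2.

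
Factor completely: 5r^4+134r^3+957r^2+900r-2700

(5r-6)(r+10)(r+15)(r+3)

By the rational root theorem, r = -15 is a root, giving the factor (r+15) and quotient 5r^3+59r^2+72r-180.
Continuing, r = 6/5 is a root, so (5r-6) divides it; the quotient is r^2+13r+30.
The remaining quadratic factors as (r+10)(r+3).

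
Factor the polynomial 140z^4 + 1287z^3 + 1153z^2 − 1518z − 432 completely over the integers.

(4z + 1)(5z + 9)(7z − 6)(z + 8)

By the rational root theorem, z = 6/7 is a root, so (7z − 6) is a factor; dividing leaves 20z^3 + 201z^2 + 337z + 72.
Continuing, z = −1/4 is a root, so (4z + 1) is a factor; dividing leaves 5z^2 + 49z + 72.
The remaining quadratic factors as (5z + 9)(z + 8).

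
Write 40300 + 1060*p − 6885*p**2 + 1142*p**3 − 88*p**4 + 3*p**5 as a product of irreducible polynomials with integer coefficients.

(3*p − 10)*(p + 2)*(p − 13)*(p**2 − 15*p + 155)

By the rational root theorem, p = 10/3 is a root, so (3*p − 10) divides it; the quotient is p**4 − 26*p**3 + 294*p**2 − 1315*p − 4030.
Next, p = −2 is a root, so (p + 2) divides it; the quotient is p**3 − 28*p**2 + 350*p − 2015.
Continuing, p = 13 is a root, so (p − 13) divides it; the quotient is p**2 − 15*p + 155.
The quadratic p**2 − 15*p + 155 has discriminant −395 < 0 and is irreducible over ℤ.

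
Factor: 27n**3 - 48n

Every term has a factor of 3n. Then 9n**2 - 16 = (3n)² − (4)².

3n(3n + 4)(3n - 4)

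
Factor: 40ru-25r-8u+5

Group as (40ru-25r) + (-8u+5) = 5r(8u-5) - (8u-5).
Both groups share the factor (8u-5).

(5r-1)(8u-5)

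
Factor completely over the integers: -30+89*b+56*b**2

(7*b-2)*(8*b+15)

Need a pair with product 56·(-30) = -1680 and sum 89: that's 105 and -16.
Split the middle term: 56*b**2+105*b - 16*b-30 = 7*b*(8*b+15) - 2*(8*b+15).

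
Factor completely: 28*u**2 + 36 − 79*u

Need a pair with product 28·36 = 1008 and sum −79: that's −16 and −63.
Split the middle term: 28*u**2 − 16*u − 63*u + 36 = 4*u*(7*u − 4) − 9*(7*u − 4).

(4*u − 9)*(7*u − 4)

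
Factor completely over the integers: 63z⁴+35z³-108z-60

(9z+5)(7z³-12)

Group as (63z⁴-108z) + (35z³-60) = 9z(7z³-12) + 5(7z³-12).
Both groups share the factor (7z³-12).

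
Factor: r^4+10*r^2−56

Substitute u = r^2 to get a quadratic in u, then factor.
r^2+14 is irreducible over ℤ (always positive, so no real roots).
r^2−4 is a difference of squares.

(r+2)*(r−2)*(r^2+14)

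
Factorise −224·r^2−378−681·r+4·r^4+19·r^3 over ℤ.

Among the possible rational roots, r = 7 is a root, giving the factor (r−7) and quotient 4·r^3+47·r^2+105·r+54.
Continuing, r = −3/4 is a root, so (4·r+3) divides it; the quotient is r^2+11·r+18.
The remaining quadratic factors as (r+9)(r+2).

(4·r+3)·(r+2)·(r+9)·(r−7)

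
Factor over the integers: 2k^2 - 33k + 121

Need a pair with product 2·121 = 242 and sum -33: that's -11 and -22.
Split the middle term: 2k^2 - 11k - 22k + 121 = k(2k - 11) - 11(2k - 11).

(2k - 11)(k - 11)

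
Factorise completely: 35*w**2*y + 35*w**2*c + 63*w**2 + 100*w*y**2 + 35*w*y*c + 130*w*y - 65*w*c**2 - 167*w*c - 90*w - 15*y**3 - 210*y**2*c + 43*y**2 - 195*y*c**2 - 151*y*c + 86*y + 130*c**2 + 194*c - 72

Group: 5*y*(7*w**2 + 20*w*y - 13*w*c - 10*w - 3*y**2 - 39*y*c + 14*y + 26*c - 8) + (5*c + 9)*(7*w**2 + 20*w*y - 13*w*c - 10*w - 3*y**2 - 39*y*c + 14*y + 26*c - 8); both groups contain (7*w**2 + 20*w*y - 13*w*c - 10*w - 3*y**2 - 39*y*c + 14*y + 26*c - 8), so (5*y + 5*c + 9) is a factor with cofactor 7*w**2 + 20*w*y - 13*w*c - 10*w - 3*y**2 - 39*y*c + 14*y + 26*c - 8.
The cofactor groups again: 7*w**2 + 20*w*y - 13*w*c - 10*w - 3*y**2 - 39*y*c + 14*y + 26*c - 8 = w*(7*w - y - 13*c + 4) + (3*y - 2)*(7*w - y - 13*c + 4); both groups contain (7*w - y - 13*c + 4), giving (w + 3*y - 2)*(7*w - y - 13*c + 4).

(7*w - y - 13*c + 4)*(5*y + 5*c + 9)*(w + 3*y - 2)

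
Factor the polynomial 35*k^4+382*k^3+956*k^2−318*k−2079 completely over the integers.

Testing divisors of the constant over divisors of the leading coefficient, k = −7 is a root, giving the factor (k+7) and quotient 35*k^3+137*k^2−3*k−297.
Next, k = 9/7 is a root, so (7*k−9) divides it; the quotient is 5*k^2+26*k+33.
The remaining quadratic factors as (k+3)(5*k+11).

(5*k+11)*(7*k−9)*(k+3)*(k+7)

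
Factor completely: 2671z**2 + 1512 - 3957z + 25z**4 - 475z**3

Testing divisors of the constant over divisors of the leading coefficient, z = 9 is a root, so (z - 9) is a factor; dividing leaves 25z**3 - 250z**2 + 421z - 168.
Next, z = 7/5 is a root, so (5z - 7) divides it; the quotient is 5z**2 - 43z + 24.
The remaining quadratic factors as (5z - 3)(z - 8).

(5z - 3)(5z - 7)(z - 8)(z - 9)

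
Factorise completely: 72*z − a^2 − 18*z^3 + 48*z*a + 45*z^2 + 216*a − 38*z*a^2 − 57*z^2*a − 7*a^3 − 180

−(3*z + 7*a − 6)*(2*z + a − 5)*(3*z + a + 6)

Group: 3*z*(−6*z^2 − 5*z*a + 3*z − a^2 − a + 30) + (7*a − 6)*(−6*z^2 − 5*z*a + 3*z − a^2 − a + 30); both groups contain (−6*z^2 − 5*z*a + 3*z − a^2 − a + 30), so (3*z + 7*a − 6) is a factor with cofactor −6*z^2 − 5*z*a + 3*z − a^2 − a + 30.
The cofactor groups again: −6*z^2 − 5*z*a + 3*z − a^2 − a + 30 = −3*z*(2*z + a − 5) + (−a − 6)*(2*z + a − 5); both groups contain (2*z + a − 5), giving −(3*z + a + 6)*(2*z + a − 5).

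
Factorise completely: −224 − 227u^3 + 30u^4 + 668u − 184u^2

(5u − 2)(6u − 7)(u + 2)(u − 8)

By the rational root theorem, u = 8 is a root, so (u − 8) divides it; the quotient is 30u^3 + 13u^2 − 80u + 28.
Continuing, u = −2 is a root, so (u + 2) divides it; the quotient is 30u^2 − 47u + 14.
The remaining quadratic factors as (6u − 7)(5u − 2).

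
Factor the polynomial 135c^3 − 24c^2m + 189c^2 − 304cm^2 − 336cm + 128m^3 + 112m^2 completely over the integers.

Group: 3c(45c^2 + 52cm + 63c − 32m^2 − 28m) − 4m(45c^2 + 52cm + 63c − 32m^2 − 28m); both groups contain (45c^2 + 52cm + 63c − 32m^2 − 28m), so (3c − 4m) is a factor with cofactor 45c^2 + 52cm + 63c − 32m^2 − 28m.
The cofactor groups again: 45c^2 + 52cm + 63c − 32m^2 − 28m = 9c(5c + 8m + 7) − 4m(5c + 8m + 7); both groups contain (5c + 8m + 7), giving (9c − 4m)(5c + 8m + 7).

(3c − 4m)(5c + 8m + 7)(9c − 4m)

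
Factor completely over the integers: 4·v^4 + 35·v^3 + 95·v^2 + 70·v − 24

(4·v − 1)·(v + 2)·(v + 3)·(v + 4)

Trying the rational-root candidates, v = −4 is a root, so (v + 4) is a factor; dividing leaves 4·v^3 + 19·v^2 + 19·v − 6.
Next, v = 1/4 is a root, giving the factor (4·v − 1) and quotient v^2 + 5·v + 6.
The remaining quadratic factors as (v + 2)(v + 3).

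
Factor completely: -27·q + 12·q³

3·q·(2·q + 3)·(2·q - 3)

Every term has a factor of 3·q. Then 4·q² - 9 = (2·q)² − (3)².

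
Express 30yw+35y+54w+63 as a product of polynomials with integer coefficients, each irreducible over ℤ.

(5y+9)(6w+7)

Group as (30yw+35y) + (54w+63) = 5y(6w+7) + 9(6w+7).
Both groups share the factor (6w+7).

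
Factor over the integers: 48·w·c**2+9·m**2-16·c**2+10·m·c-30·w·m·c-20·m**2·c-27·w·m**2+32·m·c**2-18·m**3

Group: m·(-27·w·m+24·w·c-18·m**2+16·m·c+9·m-8·c) + 2·c·(-27·w·m+24·w·c-18·m**2+16·m·c+9·m-8·c); both groups contain (-27·w·m+24·w·c-18·m**2+16·m·c+9·m-8·c), so (m+2·c) is a factor with cofactor -27·w·m+24·w·c-18·m**2+16·m·c+9·m-8·c.
The cofactor groups again: -27·w·m+24·w·c-18·m**2+16·m·c+9·m-8·c = -3·w·(9·m-8·c) + (-2·m+1)·(9·m-8·c); both groups contain (9·m-8·c), giving -(3·w+2·m-1)·(9·m-8·c).

-(9·m-8·c)·(m+2·c)·(3·w+2·m-1)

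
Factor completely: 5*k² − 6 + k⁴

(k + 1)*(k − 1)*(k² + 6)

Substitute u = k² to get a quadratic in u, then factor.
k² + 6 is irreducible over ℤ (always positive, so no real roots).
k² − 1 is a difference of squares.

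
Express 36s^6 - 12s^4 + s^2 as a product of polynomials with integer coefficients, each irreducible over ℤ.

s^2(6s^2 - 1)^2

Every term has a factor of s^2; factoring it out leaves 36s^4 - 12s^2 + 1.
Recognize a perfect-square trinomial with the parts 1 and 6s^2.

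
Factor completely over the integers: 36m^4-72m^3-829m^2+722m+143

(2m-11)(3m+13)(6m+1)(m-1)

Testing divisors of the constant over divisors of the leading coefficient, m = 11/2 is a root, giving the factor (2m-11) and quotient 18m^3+63m^2-68m-13.
Then m = -13/3 is a root, so (3m+13) divides it; the quotient is 6m^2-5m-1.
The remaining quadratic factors as (m-1)(6m+1).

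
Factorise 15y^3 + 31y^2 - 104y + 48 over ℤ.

Among the possible rational roots, y = 4/3 is a root, giving the factor (3y - 4) and quotient 5y^2 + 17y - 12.
The remaining quadratic factors as (5y - 3)(y + 4).

(3y - 4)(5y - 3)(y + 4)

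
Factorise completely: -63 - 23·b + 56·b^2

Need a pair with product 56·(-63) = -3528 and sum -23: that's -72 and 49.
Split the middle term: 56·b^2 - 72·b + 49·b - 63 = 8·b·(7·b - 9) + 7·(7·b - 9).

(7·b - 9)·(8·b + 7)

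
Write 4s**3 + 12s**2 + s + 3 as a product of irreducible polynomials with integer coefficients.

(s + 3)(4s**2 + 1)

Group as (4s**3 + s) + (12s**2 + 3) = s(4s**2 + 1) + 3(4s**2 + 1).
Both groups share the factor (4s**2 + 1).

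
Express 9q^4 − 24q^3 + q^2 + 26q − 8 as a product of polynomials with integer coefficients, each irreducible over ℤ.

(3q − 1)(3q − 4)(q + 1)(q − 2)

Among the possible rational roots, q = 2 is a root, so (q − 2) divides it; the quotient is 9q^3 − 6q^2 − 11q + 4.
Then q = −1 is a root, so (q + 1) is a factor; dividing leaves 9q^2 − 15q + 4.
The remaining quadratic factors as (3q − 1)(3q − 4).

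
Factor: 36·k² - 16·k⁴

Pull out the common factor 4·k², leaving -4·k² + 9.
Recognize a difference of squares with the parts 3 and 2·k.

-4·k²·(2·k + 3)·(2·k - 3)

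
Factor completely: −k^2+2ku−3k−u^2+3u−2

−(k−u+1)(k−u+2)

Group: −k(k−u+1) + (u−2)(k−u+1); both groups contain (k−u+1).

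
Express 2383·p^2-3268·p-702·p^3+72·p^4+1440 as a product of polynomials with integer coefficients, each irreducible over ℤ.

Testing divisors of the constant over divisors of the leading coefficient, p = 8/3 is a root, giving the factor (3·p-8) and quotient 24·p^3-170·p^2+341·p-180.
Then p = 9/4 is a root, so (4·p-9) is a factor; dividing leaves 6·p^2-29·p+20.
The remaining quadratic factors as (p-4)(6·p-5).

(3·p-8)·(4·p-9)·(6·p-5)·(p-4)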